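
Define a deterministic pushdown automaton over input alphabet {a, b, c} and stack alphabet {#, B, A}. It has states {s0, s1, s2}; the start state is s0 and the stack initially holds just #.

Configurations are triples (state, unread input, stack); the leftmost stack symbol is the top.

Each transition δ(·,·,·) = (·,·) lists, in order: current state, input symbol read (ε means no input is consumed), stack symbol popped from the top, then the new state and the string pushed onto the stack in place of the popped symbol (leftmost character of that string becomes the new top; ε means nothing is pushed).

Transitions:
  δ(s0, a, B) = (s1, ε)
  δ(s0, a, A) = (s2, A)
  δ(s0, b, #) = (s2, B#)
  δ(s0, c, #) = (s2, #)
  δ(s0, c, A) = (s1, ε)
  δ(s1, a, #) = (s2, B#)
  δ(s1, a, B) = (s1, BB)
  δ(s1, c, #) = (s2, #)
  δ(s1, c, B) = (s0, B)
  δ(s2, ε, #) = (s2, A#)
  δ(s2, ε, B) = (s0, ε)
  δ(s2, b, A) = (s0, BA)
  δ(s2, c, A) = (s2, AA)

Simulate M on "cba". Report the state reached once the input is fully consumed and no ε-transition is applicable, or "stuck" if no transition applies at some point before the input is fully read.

s1

(s0, cba, #) ⊢ (s2, ba, #) ⊢ (s2, ba, A#) ⊢ (s0, a, BA#) ⊢ (s1, ε, A#)
All input consumed; M is in state s1.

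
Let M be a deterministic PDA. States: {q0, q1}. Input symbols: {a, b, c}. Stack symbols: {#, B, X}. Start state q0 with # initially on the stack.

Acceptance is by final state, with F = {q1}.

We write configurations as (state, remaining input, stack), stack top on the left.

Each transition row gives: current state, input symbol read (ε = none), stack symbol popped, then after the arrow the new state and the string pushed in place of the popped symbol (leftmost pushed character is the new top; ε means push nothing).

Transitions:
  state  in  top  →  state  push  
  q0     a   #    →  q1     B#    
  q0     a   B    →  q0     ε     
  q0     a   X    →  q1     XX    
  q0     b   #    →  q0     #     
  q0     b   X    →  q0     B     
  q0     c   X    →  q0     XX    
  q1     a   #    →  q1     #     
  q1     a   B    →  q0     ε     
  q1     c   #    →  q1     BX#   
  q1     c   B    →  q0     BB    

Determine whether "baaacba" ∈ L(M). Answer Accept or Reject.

Reject

(q0, baaacba, #)
  read b, top #: go to q0, push # → (q0, aaacba, #)
  read a, top #: go to q1, push B# → (q1, aacba, B#)
  read a, top B: go to q0, push ε → (q0, acba, #)
  read a, top #: go to q1, push B# → (q1, cba, B#)
  read c, top B: go to q0, push BB → (q0, ba, BB#)
No transition applies at (q0, ba, BB#); input not fully consumed.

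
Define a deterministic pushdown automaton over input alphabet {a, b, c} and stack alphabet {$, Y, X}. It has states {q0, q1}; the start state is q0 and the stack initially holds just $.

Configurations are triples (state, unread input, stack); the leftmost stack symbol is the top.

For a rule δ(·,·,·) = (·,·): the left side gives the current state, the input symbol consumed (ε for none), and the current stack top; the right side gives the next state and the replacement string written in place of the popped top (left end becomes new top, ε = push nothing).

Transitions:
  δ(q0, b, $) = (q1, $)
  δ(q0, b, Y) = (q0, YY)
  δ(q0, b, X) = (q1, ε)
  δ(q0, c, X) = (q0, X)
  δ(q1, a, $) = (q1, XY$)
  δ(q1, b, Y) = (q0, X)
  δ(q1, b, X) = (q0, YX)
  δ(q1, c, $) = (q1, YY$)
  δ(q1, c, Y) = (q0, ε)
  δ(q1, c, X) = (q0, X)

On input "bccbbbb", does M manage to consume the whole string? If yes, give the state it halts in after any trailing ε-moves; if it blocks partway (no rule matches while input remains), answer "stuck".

(q0, bccbbbb, $)
  read b, top $: go to q1, push $ → (q1, ccbbbb, $)
  read c, top $: go to q1, push YY$ → (q1, cbbbb, YY$)
  read c, top Y: go to q0, push ε → (q0, bbbb, Y$)
  read b, top Y: go to q0, push YY → (q0, bbb, YY$)
  read b, top Y: go to q0, push YY → (q0, bb, YYY$)
  read b, top Y: go to q0, push YY → (q0, b, YYYY$)
  read b, top Y: go to q0, push YY → (q0, ε, YYYYY$)
All input consumed; M is in state q0.

q0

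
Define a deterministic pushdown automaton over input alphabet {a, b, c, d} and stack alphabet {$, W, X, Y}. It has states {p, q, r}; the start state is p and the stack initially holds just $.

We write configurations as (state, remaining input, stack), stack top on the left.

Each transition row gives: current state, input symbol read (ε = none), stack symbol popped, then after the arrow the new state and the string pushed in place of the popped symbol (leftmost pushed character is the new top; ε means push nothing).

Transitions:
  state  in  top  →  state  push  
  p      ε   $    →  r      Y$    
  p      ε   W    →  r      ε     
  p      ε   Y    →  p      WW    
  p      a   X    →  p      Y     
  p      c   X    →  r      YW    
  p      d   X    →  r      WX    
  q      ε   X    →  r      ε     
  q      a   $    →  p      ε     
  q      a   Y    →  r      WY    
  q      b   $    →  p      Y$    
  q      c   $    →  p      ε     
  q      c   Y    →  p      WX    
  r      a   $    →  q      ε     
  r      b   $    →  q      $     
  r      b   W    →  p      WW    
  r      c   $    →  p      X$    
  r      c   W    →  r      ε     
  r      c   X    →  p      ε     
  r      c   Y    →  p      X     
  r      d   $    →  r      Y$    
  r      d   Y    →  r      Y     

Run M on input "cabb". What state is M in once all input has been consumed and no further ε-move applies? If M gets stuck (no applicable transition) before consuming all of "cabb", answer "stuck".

r

(p, cabb, $)
  ε-move, top $: go to r, push Y$ → (r, cabb, Y$)
  read c, top Y: go to p, push X → (p, abb, X$)
  read a, top X: go to p, push Y → (p, bb, Y$)
  ε-move, top Y: go to p, push WW → (p, bb, WW$)
  ε-move, top W: go to r, push ε → (r, bb, W$)
  read b, top W: go to p, push WW → (p, b, WW$)
  ε-move, top W: go to r, push ε → (r, b, W$)
  read b, top W: go to p, push WW → (p, ε, WW$)
  ε-move, top W: go to r, push ε → (r, ε, W$)
All input consumed; M is in state r.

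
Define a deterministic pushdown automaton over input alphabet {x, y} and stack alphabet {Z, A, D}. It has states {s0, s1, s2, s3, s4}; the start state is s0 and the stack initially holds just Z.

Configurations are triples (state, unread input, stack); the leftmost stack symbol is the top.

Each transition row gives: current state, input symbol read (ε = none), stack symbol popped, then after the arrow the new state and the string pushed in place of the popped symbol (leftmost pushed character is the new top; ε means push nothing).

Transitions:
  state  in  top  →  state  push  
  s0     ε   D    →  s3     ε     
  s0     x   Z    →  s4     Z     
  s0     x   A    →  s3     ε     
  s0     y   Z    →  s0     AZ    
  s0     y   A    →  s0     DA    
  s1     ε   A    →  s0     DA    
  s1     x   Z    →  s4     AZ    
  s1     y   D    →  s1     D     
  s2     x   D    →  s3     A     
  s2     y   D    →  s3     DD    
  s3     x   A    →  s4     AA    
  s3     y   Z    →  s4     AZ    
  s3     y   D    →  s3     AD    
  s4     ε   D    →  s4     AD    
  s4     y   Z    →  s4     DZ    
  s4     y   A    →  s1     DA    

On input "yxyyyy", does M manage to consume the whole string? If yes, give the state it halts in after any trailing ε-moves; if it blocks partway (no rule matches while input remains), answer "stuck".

(s0, yxyyyy, Z)
  read y, top Z: go to s0, push AZ → (s0, xyyyy, AZ)
  read x, top A: go to s3, push ε → (s3, yyyy, Z)
  read y, top Z: go to s4, push AZ → (s4, yyy, AZ)
  read y, top A: go to s1, push DA → (s1, yy, DAZ)
  read y, top D: go to s1, push D → (s1, y, DAZ)
  read y, top D: go to s1, push D → (s1, ε, DAZ)
All input consumed; M is in state s1.

s1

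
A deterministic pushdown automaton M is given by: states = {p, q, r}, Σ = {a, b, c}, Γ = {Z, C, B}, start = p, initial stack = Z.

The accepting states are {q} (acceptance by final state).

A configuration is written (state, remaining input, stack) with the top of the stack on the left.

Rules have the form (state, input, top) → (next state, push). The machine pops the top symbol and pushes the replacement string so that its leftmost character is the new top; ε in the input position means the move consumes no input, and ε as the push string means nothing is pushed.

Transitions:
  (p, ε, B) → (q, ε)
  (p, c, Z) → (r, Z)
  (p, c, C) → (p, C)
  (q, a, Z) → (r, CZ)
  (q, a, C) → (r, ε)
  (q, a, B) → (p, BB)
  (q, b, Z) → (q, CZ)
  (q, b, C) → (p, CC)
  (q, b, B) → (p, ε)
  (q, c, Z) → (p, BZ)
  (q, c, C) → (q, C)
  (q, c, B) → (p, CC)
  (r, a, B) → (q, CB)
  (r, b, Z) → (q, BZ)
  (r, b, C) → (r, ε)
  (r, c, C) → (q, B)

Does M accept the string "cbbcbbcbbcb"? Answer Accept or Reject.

(p, cbbcbbcbbcb, Z) ⊢ (r, bbcbbcbbcb, Z) ⊢ (q, bcbbcbbcb, BZ) ⊢ (p, cbbcbbcb, Z) ⊢ (r, bbcbbcb, Z) ⊢ (q, bcbbcb, BZ) ⊢ (p, cbbcb, Z) ⊢ (r, bbcb, Z) ⊢ (q, bcb, BZ) ⊢ (p, cb, Z) ⊢ (r, b, Z) ⊢ (q, ε, BZ)
All input consumed; state q ∈ F.

Accept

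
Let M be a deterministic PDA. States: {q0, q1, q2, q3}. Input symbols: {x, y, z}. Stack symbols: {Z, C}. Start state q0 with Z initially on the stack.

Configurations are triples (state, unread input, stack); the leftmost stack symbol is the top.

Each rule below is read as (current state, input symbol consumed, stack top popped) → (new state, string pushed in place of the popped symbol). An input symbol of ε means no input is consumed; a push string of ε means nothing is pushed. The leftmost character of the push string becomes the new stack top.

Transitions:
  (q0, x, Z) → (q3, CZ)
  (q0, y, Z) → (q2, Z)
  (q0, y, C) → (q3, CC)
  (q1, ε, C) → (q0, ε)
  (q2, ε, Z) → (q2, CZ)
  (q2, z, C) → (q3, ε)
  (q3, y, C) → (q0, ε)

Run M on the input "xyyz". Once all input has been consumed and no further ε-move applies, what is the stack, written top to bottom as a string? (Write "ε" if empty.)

Z

(q0, xyyz, Z)
  read x, top Z: go to q3, push CZ → (q3, yyz, CZ)
  read y, top C: go to q0, push ε → (q0, yz, Z)
  read y, top Z: go to q2, push Z → (q2, z, Z)
  ε-move, top Z: go to q2, push CZ → (q2, z, CZ)
  read z, top C: go to q3, push ε → (q3, ε, Z)
All input consumed in state q3 with stack Z.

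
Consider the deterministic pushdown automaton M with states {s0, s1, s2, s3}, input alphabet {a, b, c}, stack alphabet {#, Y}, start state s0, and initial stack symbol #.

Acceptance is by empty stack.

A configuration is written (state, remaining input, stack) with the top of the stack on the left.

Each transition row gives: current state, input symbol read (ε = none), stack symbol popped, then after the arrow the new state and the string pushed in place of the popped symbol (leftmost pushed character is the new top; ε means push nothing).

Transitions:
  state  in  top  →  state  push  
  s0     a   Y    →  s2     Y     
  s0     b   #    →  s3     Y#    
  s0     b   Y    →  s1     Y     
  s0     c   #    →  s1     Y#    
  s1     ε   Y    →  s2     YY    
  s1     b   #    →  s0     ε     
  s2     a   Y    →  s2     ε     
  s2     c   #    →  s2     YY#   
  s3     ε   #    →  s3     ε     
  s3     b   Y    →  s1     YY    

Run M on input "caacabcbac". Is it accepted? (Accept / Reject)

Reject

(s0, caacabcbac, #) ⊢ (s1, aacabcbac, Y#) ⊢ (s2, aacabcbac, YY#) ⊢ (s2, acabcbac, Y#) ⊢ (s2, cabcbac, #) ⊢ (s2, abcbac, YY#) ⊢ (s2, bcbac, Y#)
No transition applies at (s2, bcbac, Y#); input not fully consumed.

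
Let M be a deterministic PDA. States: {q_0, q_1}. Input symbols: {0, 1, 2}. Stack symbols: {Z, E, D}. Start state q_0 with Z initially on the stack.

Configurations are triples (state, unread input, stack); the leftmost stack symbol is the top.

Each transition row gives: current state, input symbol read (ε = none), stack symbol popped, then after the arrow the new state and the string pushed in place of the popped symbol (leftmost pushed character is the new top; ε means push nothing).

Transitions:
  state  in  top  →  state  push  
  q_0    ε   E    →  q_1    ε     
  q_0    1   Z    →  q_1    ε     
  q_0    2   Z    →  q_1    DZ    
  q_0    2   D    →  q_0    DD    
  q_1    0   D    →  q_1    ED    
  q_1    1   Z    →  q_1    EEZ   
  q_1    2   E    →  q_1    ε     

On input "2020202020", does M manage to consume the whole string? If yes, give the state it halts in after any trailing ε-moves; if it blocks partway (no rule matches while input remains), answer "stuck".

(q_0, 2020202020, Z)
  read 2, top Z: go to q_1, push DZ → (q_1, 020202020, DZ)
  read 0, top D: go to q_1, push ED → (q_1, 20202020, EDZ)
  read 2, top E: go to q_1, push ε → (q_1, 0202020, DZ)
  read 0, top D: go to q_1, push ED → (q_1, 202020, EDZ)
  read 2, top E: go to q_1, push ε → (q_1, 02020, DZ)
  read 0, top D: go to q_1, push ED → (q_1, 2020, EDZ)
  read 2, top E: go to q_1, push ε → (q_1, 020, DZ)
  read 0, top D: go to q_1, push ED → (q_1, 20, EDZ)
  read 2, top E: go to q_1, push ε → (q_1, 0, DZ)
  read 0, top D: go to q_1, push ED → (q_1, ε, EDZ)
All input consumed; M is in state q_1.

q_1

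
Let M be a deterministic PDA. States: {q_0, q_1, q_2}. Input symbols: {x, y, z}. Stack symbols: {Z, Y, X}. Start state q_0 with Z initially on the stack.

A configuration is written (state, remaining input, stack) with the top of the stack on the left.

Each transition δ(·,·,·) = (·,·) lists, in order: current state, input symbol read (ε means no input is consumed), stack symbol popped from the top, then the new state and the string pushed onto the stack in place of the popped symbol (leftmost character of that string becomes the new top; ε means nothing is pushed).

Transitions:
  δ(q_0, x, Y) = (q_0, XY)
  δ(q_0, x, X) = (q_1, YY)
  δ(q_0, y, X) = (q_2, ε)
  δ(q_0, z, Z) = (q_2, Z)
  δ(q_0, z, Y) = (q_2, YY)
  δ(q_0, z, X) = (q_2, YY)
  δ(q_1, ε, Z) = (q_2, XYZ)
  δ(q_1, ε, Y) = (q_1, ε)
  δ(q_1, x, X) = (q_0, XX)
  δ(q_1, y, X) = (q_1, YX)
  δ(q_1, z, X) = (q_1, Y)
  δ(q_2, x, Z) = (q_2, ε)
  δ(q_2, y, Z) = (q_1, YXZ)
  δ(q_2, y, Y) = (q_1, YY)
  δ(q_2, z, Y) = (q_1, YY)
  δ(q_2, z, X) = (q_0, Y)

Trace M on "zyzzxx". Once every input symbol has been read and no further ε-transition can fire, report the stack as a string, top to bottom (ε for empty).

(q_0, zyzzxx, Z) ⊢ (q_2, yzzxx, Z) ⊢ (q_1, zzxx, YXZ) ⊢ (q_1, zzxx, XZ) ⊢ (q_1, zxx, YZ) ⊢ (q_1, zxx, Z) ⊢ (q_2, zxx, XYZ) ⊢ (q_0, xx, YYZ) ⊢ (q_0, x, XYYZ) ⊢ (q_1, ε, YYYYZ) ⊢ (q_1, ε, YYYZ) ⊢ (q_1, ε, YYZ) ⊢ (q_1, ε, YZ) ⊢ (q_1, ε, Z) ⊢ (q_2, ε, XYZ)
All input consumed in state q_2 with stack XYZ.

XYZ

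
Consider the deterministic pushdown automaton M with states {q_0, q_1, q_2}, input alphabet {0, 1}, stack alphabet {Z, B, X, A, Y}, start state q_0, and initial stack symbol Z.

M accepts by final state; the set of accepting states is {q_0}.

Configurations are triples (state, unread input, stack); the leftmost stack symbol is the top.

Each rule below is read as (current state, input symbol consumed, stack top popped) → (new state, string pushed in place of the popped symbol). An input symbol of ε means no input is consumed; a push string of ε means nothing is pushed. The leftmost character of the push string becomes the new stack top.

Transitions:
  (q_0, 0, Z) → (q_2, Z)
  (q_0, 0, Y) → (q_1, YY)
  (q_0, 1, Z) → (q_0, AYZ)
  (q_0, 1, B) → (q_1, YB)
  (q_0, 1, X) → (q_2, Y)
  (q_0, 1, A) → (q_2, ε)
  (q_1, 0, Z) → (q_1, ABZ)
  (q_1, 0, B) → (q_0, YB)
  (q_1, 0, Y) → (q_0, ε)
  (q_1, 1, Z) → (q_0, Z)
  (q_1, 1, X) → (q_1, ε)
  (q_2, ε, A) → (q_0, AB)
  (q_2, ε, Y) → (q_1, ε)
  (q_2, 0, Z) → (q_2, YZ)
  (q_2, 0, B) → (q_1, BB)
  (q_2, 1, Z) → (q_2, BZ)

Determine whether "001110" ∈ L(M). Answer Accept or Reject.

(q_0, 001110, Z) ⊢ (q_2, 01110, Z) ⊢ (q_2, 1110, YZ) ⊢ (q_1, 1110, Z) ⊢ (q_0, 110, Z) ⊢ (q_0, 10, AYZ) ⊢ (q_2, 0, YZ) ⊢ (q_1, 0, Z) ⊢ (q_1, ε, ABZ)
All input consumed; state q_1 ∉ F and no further ε-move applies.

Reject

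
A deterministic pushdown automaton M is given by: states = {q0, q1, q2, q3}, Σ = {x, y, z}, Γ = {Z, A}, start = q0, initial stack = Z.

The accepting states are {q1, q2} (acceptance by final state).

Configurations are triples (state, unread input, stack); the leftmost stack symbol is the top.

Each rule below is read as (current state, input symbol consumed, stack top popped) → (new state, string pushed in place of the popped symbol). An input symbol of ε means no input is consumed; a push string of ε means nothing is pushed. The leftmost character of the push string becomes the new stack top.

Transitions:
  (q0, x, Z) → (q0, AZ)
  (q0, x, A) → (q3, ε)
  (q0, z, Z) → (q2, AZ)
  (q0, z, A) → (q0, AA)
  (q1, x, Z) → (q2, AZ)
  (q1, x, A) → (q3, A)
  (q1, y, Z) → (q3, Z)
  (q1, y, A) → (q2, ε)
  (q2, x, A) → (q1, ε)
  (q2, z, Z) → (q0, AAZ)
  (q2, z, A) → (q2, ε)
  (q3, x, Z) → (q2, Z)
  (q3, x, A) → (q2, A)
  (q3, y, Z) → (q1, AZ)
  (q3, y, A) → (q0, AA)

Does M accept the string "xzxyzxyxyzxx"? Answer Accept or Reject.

(q0, xzxyzxyxyzxx, Z)
  read x, top Z: go to q0, push AZ → (q0, zxyzxyxyzxx, AZ)
  read z, top A: go to q0, push AA → (q0, xyzxyxyzxx, AAZ)
  read x, top A: go to q3, push ε → (q3, yzxyxyzxx, AZ)
  read y, top A: go to q0, push AA → (q0, zxyxyzxx, AAZ)
  read z, top A: go to q0, push AA → (q0, xyxyzxx, AAAZ)
  read x, top A: go to q3, push ε → (q3, yxyzxx, AAZ)
  read y, top A: go to q0, push AA → (q0, xyzxx, AAAZ)
  read x, top A: go to q3, push ε → (q3, yzxx, AAZ)
  read y, top A: go to q0, push AA → (q0, zxx, AAAZ)
  read z, top A: go to q0, push AA → (q0, xx, AAAAZ)
  read x, top A: go to q3, push ε → (q3, x, AAAZ)
  read x, top A: go to q2, push A → (q2, ε, AAAZ)
All input consumed; state q2 ∈ F.

Accept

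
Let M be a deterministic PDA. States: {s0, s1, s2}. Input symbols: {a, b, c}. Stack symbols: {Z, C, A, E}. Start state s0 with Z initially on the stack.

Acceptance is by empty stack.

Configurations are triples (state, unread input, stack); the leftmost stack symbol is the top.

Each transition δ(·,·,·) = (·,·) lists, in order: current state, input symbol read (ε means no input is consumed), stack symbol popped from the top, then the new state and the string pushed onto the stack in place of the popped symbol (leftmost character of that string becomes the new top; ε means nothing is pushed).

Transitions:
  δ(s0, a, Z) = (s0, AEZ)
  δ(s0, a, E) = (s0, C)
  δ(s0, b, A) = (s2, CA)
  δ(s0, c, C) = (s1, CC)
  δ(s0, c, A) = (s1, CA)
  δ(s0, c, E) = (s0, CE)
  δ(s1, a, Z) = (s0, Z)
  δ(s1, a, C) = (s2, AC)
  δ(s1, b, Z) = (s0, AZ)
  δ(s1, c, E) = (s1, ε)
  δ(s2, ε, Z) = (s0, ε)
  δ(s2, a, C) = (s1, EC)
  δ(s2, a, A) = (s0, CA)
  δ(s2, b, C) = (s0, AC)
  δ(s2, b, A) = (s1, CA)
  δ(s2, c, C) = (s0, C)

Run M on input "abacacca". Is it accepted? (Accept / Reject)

(s0, abacacca, Z)
  read a, top Z: go to s0, push AEZ → (s0, bacacca, AEZ)
  read b, top A: go to s2, push CA → (s2, acacca, CAEZ)
  read a, top C: go to s1, push EC → (s1, cacca, ECAEZ)
  read c, top E: go to s1, push ε → (s1, acca, CAEZ)
  read a, top C: go to s2, push AC → (s2, cca, ACAEZ)
No transition applies at (s2, cca, ACAEZ); input not fully consumed.

Reject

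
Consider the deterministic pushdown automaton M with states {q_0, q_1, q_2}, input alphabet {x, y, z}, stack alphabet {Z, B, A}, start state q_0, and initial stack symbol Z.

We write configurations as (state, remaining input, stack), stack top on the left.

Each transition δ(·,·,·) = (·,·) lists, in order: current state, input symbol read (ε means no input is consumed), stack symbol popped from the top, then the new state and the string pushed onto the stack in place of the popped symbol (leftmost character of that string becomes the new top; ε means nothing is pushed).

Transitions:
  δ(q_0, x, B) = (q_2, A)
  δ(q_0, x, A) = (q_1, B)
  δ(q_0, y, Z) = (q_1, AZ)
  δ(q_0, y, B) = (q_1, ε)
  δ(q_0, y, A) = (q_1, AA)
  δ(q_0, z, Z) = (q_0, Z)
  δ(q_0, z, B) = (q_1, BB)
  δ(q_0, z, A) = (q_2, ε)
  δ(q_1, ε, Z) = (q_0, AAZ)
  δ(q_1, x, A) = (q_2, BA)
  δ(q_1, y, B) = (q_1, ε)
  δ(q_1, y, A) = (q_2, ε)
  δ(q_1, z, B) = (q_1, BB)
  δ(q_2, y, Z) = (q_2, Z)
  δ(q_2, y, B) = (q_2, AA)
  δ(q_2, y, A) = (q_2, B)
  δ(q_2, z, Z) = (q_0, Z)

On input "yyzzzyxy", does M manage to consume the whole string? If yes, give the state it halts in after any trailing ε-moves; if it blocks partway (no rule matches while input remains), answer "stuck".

(q_0, yyzzzyxy, Z)
  read y, top Z: go to q_1, push AZ → (q_1, yzzzyxy, AZ)
  read y, top A: go to q_2, push ε → (q_2, zzzyxy, Z)
  read z, top Z: go to q_0, push Z → (q_0, zzyxy, Z)
  read z, top Z: go to q_0, push Z → (q_0, zyxy, Z)
  read z, top Z: go to q_0, push Z → (q_0, yxy, Z)
  read y, top Z: go to q_1, push AZ → (q_1, xy, AZ)
  read x, top A: go to q_2, push BA → (q_2, y, BAZ)
  read y, top B: go to q_2, push AA → (q_2, ε, AAAZ)
All input consumed; M is in state q_2.

q_2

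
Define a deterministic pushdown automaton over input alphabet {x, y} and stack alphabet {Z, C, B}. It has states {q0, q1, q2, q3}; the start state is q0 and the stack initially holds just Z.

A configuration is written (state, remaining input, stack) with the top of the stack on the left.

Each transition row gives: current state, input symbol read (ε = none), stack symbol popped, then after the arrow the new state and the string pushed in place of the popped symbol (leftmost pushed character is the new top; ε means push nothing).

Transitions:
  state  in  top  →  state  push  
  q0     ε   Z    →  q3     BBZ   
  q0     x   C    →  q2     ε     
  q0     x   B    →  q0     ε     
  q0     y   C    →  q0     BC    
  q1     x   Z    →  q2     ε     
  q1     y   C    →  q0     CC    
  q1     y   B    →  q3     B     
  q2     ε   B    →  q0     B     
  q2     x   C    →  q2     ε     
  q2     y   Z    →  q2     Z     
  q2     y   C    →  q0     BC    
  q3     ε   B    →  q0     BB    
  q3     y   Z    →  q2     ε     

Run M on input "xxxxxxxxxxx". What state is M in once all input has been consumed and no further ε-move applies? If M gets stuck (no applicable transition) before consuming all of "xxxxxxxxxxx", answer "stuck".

q0

(q0, xxxxxxxxxxx, Z)
  ε-move, top Z: go to q3, push BBZ → (q3, xxxxxxxxxxx, BBZ)
  ε-move, top B: go to q0, push BB → (q0, xxxxxxxxxxx, BBBZ)
  read x, top B: go to q0, push ε → (q0, xxxxxxxxxx, BBZ)
  read x, top B: go to q0, push ε → (q0, xxxxxxxxx, BZ)
  read x, top B: go to q0, push ε → (q0, xxxxxxxx, Z)
  ε-move, top Z: go to q3, push BBZ → (q3, xxxxxxxx, BBZ)
  ε-move, top B: go to q0, push BB → (q0, xxxxxxxx, BBBZ)
  read x, top B: go to q0, push ε → (q0, xxxxxxx, BBZ)
  read x, top B: go to q0, push ε → (q0, xxxxxx, BZ)
  read x, top B: go to q0, push ε → (q0, xxxxx, Z)
  ε-move, top Z: go to q3, push BBZ → (q3, xxxxx, BBZ)
  ε-move, top B: go to q0, push BB → (q0, xxxxx, BBBZ)
  read x, top B: go to q0, push ε → (q0, xxxx, BBZ)
  read x, top B: go to q0, push ε → (q0, xxx, BZ)
  read x, top B: go to q0, push ε → (q0, xx, Z)
  ε-move, top Z: go to q3, push BBZ → (q3, xx, BBZ)
  ε-move, top B: go to q0, push BB → (q0, xx, BBBZ)
  read x, top B: go to q0, push ε → (q0, x, BBZ)
  read x, top B: go to q0, push ε → (q0, ε, BZ)
All input consumed; M is in state q0.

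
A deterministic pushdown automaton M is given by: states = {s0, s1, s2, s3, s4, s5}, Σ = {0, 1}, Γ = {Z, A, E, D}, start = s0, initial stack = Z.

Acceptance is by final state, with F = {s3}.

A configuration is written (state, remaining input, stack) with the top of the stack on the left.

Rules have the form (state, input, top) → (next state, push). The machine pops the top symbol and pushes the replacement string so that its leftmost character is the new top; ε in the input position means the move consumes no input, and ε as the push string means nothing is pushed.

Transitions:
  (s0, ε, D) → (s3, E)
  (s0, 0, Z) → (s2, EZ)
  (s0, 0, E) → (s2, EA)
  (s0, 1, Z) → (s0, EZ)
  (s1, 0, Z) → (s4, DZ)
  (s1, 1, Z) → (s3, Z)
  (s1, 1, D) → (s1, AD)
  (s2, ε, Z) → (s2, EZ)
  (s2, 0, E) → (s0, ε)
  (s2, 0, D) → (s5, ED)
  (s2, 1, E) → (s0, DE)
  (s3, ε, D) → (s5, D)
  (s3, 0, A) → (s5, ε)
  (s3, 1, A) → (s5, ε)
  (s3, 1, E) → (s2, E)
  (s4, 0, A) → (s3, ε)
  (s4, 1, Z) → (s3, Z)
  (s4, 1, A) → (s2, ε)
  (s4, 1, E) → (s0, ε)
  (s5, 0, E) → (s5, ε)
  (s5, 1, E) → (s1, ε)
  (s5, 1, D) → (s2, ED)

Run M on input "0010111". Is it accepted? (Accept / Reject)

(s0, 0010111, Z)
  read 0, top Z: go to s2, push EZ → (s2, 010111, EZ)
  read 0, top E: go to s0, push ε → (s0, 10111, Z)
  read 1, top Z: go to s0, push EZ → (s0, 0111, EZ)
  read 0, top E: go to s2, push EA → (s2, 111, EAZ)
  read 1, top E: go to s0, push DE → (s0, 11, DEAZ)
  ε-move, top D: go to s3, push E → (s3, 11, EEAZ)
  read 1, top E: go to s2, push E → (s2, 1, EEAZ)
  read 1, top E: go to s0, push DE → (s0, ε, DEEAZ)
  ε-move, top D: go to s3, push E → (s3, ε, EEEAZ)
All input consumed; state s3 ∈ F.

Accept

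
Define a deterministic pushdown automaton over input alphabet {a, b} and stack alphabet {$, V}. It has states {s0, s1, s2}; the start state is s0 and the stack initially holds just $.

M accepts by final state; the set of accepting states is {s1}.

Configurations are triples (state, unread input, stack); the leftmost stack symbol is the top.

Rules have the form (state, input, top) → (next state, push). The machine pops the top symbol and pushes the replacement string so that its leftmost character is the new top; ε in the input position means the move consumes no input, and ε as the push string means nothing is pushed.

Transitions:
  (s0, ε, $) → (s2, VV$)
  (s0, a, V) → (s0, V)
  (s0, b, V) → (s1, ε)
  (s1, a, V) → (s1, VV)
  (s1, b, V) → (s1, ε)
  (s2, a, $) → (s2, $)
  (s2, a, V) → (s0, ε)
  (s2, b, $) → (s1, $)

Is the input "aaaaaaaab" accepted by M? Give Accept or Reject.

Accept

(s0, aaaaaaaab, $)
  ε-move, top $: go to s2, push VV$ → (s2, aaaaaaaab, VV$)
  read a, top V: go to s0, push ε → (s0, aaaaaaab, V$)
  read a, top V: go to s0, push V → (s0, aaaaaab, V$)
  read a, top V: go to s0, push V → (s0, aaaaab, V$)
  read a, top V: go to s0, push V → (s0, aaaab, V$)
  read a, top V: go to s0, push V → (s0, aaab, V$)
  read a, top V: go to s0, push V → (s0, aab, V$)
  read a, top V: go to s0, push V → (s0, ab, V$)
  read a, top V: go to s0, push V → (s0, b, V$)
  read b, top V: go to s1, push ε → (s1, ε, $)
All input consumed; state s1 ∈ F.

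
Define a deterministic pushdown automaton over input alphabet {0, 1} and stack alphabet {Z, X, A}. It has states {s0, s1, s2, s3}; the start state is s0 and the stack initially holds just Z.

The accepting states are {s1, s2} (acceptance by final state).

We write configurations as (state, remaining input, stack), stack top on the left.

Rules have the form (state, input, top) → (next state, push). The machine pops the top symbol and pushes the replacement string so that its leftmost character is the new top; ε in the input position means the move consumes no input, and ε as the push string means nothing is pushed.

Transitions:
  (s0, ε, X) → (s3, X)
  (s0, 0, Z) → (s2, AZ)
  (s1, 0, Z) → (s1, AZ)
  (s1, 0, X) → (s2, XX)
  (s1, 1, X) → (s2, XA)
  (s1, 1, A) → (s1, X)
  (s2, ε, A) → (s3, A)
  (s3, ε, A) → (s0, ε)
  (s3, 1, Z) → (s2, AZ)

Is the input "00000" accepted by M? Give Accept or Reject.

Accept

(s0, 00000, Z)
  read 0, top Z: go to s2, push AZ → (s2, 0000, AZ)
  ε-move, top A: go to s3, push A → (s3, 0000, AZ)
  ε-move, top A: go to s0, push ε → (s0, 0000, Z)
  read 0, top Z: go to s2, push AZ → (s2, 000, AZ)
  ε-move, top A: go to s3, push A → (s3, 000, AZ)
  ε-move, top A: go to s0, push ε → (s0, 000, Z)
  read 0, top Z: go to s2, push AZ → (s2, 00, AZ)
  ε-move, top A: go to s3, push A → (s3, 00, AZ)
  ε-move, top A: go to s0, push ε → (s0, 00, Z)
  read 0, top Z: go to s2, push AZ → (s2, 0, AZ)
  ε-move, top A: go to s3, push A → (s3, 0, AZ)
  ε-move, top A: go to s0, push ε → (s0, 0, Z)
  read 0, top Z: go to s2, push AZ → (s2, ε, AZ)
All input consumed; state s2 ∈ F.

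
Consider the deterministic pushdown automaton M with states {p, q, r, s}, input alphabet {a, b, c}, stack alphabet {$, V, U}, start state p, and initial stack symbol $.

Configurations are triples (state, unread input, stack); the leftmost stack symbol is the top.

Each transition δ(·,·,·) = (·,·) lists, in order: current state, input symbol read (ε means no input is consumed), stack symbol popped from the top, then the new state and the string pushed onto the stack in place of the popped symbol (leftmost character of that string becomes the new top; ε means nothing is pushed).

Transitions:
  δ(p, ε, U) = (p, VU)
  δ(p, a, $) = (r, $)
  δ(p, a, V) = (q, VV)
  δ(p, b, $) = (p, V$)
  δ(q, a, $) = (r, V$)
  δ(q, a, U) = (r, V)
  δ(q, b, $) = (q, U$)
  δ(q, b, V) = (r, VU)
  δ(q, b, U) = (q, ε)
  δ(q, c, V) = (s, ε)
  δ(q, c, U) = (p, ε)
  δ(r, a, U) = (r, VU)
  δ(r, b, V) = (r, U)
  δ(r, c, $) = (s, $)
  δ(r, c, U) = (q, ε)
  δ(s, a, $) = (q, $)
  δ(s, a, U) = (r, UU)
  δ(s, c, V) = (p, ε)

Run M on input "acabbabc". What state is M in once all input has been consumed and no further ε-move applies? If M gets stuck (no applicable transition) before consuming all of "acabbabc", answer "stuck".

(p, acabbabc, $)
  read a, top $: go to r, push $ → (r, cabbabc, $)
  read c, top $: go to s, push $ → (s, abbabc, $)
  read a, top $: go to q, push $ → (q, bbabc, $)
  read b, top $: go to q, push U$ → (q, babc, U$)
  read b, top U: go to q, push ε → (q, abc, $)
  read a, top $: go to r, push V$ → (r, bc, V$)
  read b, top V: go to r, push U → (r, c, U$)
  read c, top U: go to q, push ε → (q, ε, $)
All input consumed; M is in state q.

q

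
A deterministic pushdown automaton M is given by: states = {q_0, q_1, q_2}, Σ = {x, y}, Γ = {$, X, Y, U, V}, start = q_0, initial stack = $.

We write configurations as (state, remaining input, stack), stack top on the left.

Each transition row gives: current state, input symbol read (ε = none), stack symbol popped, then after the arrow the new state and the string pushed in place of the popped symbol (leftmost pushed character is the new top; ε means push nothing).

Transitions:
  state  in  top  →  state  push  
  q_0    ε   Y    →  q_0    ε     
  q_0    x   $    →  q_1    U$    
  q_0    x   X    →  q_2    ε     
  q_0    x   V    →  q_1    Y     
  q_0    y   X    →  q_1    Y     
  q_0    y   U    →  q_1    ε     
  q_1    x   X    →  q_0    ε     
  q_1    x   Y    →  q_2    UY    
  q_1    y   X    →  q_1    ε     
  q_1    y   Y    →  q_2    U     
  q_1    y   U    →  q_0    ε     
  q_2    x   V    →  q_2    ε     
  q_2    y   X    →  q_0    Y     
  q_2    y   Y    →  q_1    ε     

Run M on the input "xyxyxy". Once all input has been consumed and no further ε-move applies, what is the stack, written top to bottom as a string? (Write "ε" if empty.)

(q_0, xyxyxy, $)
  read x, top $: go to q_1, push U$ → (q_1, yxyxy, U$)
  read y, top U: go to q_0, push ε → (q_0, xyxy, $)
  read x, top $: go to q_1, push U$ → (q_1, yxy, U$)
  read y, top U: go to q_0, push ε → (q_0, xy, $)
  read x, top $: go to q_1, push U$ → (q_1, y, U$)
  read y, top U: go to q_0, push ε → (q_0, ε, $)
All input consumed in state q_0 with stack $.

$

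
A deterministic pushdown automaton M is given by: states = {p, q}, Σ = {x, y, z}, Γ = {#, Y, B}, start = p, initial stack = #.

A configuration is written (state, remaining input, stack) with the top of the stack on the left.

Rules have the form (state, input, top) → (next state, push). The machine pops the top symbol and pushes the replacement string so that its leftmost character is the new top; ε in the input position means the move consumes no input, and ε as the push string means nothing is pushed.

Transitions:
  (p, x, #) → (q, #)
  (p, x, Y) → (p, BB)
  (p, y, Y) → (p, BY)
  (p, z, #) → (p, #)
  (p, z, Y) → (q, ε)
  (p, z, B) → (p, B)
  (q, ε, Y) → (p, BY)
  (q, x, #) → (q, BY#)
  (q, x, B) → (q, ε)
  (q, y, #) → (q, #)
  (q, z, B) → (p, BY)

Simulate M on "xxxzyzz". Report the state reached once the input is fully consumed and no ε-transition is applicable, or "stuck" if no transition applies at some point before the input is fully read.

(p, xxxzyzz, #)
  read x, top #: go to q, push # → (q, xxzyzz, #)
  read x, top #: go to q, push BY# → (q, xzyzz, BY#)
  read x, top B: go to q, push ε → (q, zyzz, Y#)
  ε-move, top Y: go to p, push BY → (p, zyzz, BY#)
  read z, top B: go to p, push B → (p, yzz, BY#)
No transition for (p, y, top B); M blocks with input yzz remaining.

stuck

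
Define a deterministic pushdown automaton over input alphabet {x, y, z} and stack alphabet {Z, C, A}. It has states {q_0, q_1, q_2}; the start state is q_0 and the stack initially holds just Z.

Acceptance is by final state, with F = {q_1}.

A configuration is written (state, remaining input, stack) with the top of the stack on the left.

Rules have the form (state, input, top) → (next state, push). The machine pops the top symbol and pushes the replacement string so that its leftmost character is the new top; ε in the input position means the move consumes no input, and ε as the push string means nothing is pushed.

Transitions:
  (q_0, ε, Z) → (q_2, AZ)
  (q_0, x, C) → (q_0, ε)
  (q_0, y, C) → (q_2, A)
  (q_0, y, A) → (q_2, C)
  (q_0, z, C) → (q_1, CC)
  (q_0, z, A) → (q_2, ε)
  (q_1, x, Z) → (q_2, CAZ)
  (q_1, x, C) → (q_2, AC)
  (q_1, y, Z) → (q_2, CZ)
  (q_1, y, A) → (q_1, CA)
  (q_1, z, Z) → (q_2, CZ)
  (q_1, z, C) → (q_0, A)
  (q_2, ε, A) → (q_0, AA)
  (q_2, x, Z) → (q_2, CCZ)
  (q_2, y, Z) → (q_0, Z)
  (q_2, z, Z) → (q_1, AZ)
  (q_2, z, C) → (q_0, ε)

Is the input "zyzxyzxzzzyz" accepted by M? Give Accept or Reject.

(q_0, zyzxyzxzzzyz, Z)
  ε-move, top Z: go to q_2, push AZ → (q_2, zyzxyzxzzzyz, AZ)
  ε-move, top A: go to q_0, push AA → (q_0, zyzxyzxzzzyz, AAZ)
  read z, top A: go to q_2, push ε → (q_2, yzxyzxzzzyz, AZ)
  ε-move, top A: go to q_0, push AA → (q_0, yzxyzxzzzyz, AAZ)
  read y, top A: go to q_2, push C → (q_2, zxyzxzzzyz, CAZ)
  read z, top C: go to q_0, push ε → (q_0, xyzxzzzyz, AZ)
No transition applies at (q_0, xyzxzzzyz, AZ); input not fully consumed.

Reject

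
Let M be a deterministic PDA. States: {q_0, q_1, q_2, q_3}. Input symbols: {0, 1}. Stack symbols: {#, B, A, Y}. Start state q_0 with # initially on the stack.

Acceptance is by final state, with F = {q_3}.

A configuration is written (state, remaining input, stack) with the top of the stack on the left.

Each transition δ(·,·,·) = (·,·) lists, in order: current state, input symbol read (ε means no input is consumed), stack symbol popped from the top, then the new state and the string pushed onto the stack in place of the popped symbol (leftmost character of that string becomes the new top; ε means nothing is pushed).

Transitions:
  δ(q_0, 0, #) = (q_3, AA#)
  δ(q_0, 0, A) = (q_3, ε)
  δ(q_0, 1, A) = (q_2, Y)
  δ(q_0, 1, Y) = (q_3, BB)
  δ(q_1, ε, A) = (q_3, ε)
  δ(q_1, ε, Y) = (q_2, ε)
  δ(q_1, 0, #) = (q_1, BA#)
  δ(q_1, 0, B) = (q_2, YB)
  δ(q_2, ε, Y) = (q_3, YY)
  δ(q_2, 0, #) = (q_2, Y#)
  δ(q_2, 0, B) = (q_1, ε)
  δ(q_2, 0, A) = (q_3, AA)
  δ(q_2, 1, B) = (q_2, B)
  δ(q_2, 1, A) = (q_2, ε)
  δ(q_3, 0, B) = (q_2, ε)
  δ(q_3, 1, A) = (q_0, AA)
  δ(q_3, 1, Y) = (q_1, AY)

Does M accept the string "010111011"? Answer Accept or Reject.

(q_0, 010111011, #)
  read 0, top #: go to q_3, push AA# → (q_3, 10111011, AA#)
  read 1, top A: go to q_0, push AA → (q_0, 0111011, AAA#)
  read 0, top A: go to q_3, push ε → (q_3, 111011, AA#)
  read 1, top A: go to q_0, push AA → (q_0, 11011, AAA#)
  read 1, top A: go to q_2, push Y → (q_2, 1011, YAA#)
  ε-move, top Y: go to q_3, push YY → (q_3, 1011, YYAA#)
  read 1, top Y: go to q_1, push AY → (q_1, 011, AYYAA#)
  ε-move, top A: go to q_3, push ε → (q_3, 011, YYAA#)
No transition applies at (q_3, 011, YYAA#); input not fully consumed.

Reject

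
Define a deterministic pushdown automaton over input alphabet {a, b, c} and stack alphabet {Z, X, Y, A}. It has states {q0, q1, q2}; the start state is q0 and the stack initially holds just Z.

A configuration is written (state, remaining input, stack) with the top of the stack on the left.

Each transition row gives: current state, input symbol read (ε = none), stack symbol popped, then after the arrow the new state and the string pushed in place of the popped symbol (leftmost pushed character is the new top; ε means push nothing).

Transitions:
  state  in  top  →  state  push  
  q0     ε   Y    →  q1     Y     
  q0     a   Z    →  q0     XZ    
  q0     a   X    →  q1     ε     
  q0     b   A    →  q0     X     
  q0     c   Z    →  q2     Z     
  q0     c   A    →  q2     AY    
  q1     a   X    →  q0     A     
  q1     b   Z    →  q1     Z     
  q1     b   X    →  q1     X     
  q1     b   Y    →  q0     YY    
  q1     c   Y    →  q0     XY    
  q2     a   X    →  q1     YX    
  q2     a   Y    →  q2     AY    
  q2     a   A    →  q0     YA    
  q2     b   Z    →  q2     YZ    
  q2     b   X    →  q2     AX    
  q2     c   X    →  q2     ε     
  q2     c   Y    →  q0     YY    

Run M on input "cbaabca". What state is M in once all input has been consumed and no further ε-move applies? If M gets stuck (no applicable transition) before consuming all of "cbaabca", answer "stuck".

(q0, cbaabca, Z) ⊢ (q2, baabca, Z) ⊢ (q2, aabca, YZ) ⊢ (q2, abca, AYZ) ⊢ (q0, bca, YAYZ) ⊢ (q1, bca, YAYZ) ⊢ (q0, ca, YYAYZ) ⊢ (q1, ca, YYAYZ) ⊢ (q0, a, XYYAYZ) ⊢ (q1, ε, YYAYZ)
All input consumed; M is in state q1.

q1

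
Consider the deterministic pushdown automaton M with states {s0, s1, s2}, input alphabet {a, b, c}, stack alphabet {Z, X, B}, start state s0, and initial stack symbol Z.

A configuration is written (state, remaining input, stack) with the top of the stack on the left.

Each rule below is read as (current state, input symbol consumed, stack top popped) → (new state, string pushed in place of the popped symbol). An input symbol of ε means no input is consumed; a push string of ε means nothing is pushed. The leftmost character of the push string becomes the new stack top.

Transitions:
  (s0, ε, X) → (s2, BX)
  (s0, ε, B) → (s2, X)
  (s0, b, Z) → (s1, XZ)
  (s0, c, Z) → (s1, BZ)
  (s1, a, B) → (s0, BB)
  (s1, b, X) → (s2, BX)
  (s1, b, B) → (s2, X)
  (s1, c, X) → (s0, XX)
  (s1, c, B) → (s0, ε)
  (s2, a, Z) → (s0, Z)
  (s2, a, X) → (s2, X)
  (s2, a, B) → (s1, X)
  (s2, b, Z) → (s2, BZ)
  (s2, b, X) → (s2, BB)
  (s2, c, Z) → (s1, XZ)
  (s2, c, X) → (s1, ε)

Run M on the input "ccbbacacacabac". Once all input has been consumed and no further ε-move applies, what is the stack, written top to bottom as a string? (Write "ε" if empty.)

BXXXXXXXXXXZ

(s0, ccbbacacacabac, Z)
  read c, top Z: go to s1, push BZ → (s1, cbbacacacabac, BZ)
  read c, top B: go to s0, push ε → (s0, bbacacacabac, Z)
  read b, top Z: go to s1, push XZ → (s1, bacacacabac, XZ)
  read b, top X: go to s2, push BX → (s2, acacacabac, BXZ)
  read a, top B: go to s1, push X → (s1, cacacabac, XXZ)
  read c, top X: go to s0, push XX → (s0, acacabac, XXXZ)
  ε-move, top X: go to s2, push BX → (s2, acacabac, BXXXZ)
  read a, top B: go to s1, push X → (s1, cacabac, XXXXZ)
  read c, top X: go to s0, push XX → (s0, acabac, XXXXXZ)
  ε-move, top X: go to s2, push BX → (s2, acabac, BXXXXXZ)
  read a, top B: go to s1, push X → (s1, cabac, XXXXXXZ)
  read c, top X: go to s0, push XX → (s0, abac, XXXXXXXZ)
  ε-move, top X: go to s2, push BX → (s2, abac, BXXXXXXXZ)
  read a, top B: go to s1, push X → (s1, bac, XXXXXXXXZ)
  read b, top X: go to s2, push BX → (s2, ac, BXXXXXXXXZ)
  read a, top B: go to s1, push X → (s1, c, XXXXXXXXXZ)
  read c, top X: go to s0, push XX → (s0, ε, XXXXXXXXXXZ)
  ε-move, top X: go to s2, push BX → (s2, ε, BXXXXXXXXXXZ)
All input consumed in state s2 with stack BXXXXXXXXXXZ.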